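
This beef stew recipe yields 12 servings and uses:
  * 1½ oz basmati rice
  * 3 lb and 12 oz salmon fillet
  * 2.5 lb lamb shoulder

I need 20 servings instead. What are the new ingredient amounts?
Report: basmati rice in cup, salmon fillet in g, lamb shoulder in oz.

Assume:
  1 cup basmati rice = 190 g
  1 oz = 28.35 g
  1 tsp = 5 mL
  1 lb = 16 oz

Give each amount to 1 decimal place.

basmati rice: 0.4 cup; salmon fillet: 2835.0 g; lamb shoulder: 66.7 oz

Scaling factor: 20/12 = 5/3.
basmati rice: 1.5 oz × 5/3 × 28.35 g/oz ÷ 190 g/cup ≈ 0.4 cup
salmon fillet: (3 lb + 12 oz = 3.75 lb) × 5/3 × 16 oz/lb × 28.35 g/oz = 2835.0 g
lamb shoulder: 2.5 lb × 5/3 × 16 oz/lb ≈ 66.7 oz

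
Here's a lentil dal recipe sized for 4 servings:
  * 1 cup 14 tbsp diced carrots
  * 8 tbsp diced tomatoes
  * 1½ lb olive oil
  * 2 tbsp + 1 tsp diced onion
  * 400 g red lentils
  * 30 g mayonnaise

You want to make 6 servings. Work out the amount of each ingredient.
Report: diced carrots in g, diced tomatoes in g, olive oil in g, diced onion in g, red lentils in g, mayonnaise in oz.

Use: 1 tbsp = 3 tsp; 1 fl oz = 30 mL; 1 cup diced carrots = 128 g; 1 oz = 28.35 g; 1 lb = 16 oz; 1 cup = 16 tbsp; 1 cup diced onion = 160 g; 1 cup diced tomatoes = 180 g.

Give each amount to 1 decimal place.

diced carrots: 360.0 g; diced tomatoes: 135.0 g; olive oil: 1020.6 g; diced onion: 35.0 g; red lentils: 600.0 g; mayonnaise: 1.6 oz

Scaling factor: 6/4 = 3/2 = 1.5.
diced carrots: (1 cup + 14 tbsp = 1.875 cup) × 3/2 × 128 g/cup = 360.0 g
diced tomatoes: 8 tbsp × 3/2 ÷ 16 tbsp/cup × 180 g/cup = 135.0 g
olive oil: 1.5 lb × 3/2 × 16 oz/lb × 28.35 g/oz = 1020.6 g
diced onion: (2 tbsp + 1 tsp = 7/3 tbsp) × 3/2 ÷ 16 tbsp/cup × 160 g/cup = 35.0 g
red lentils: 400 g × 3/2 = 600.0 g
mayonnaise: 30 g × 3/2 ÷ 28.35 g/oz ≈ 1.6 oz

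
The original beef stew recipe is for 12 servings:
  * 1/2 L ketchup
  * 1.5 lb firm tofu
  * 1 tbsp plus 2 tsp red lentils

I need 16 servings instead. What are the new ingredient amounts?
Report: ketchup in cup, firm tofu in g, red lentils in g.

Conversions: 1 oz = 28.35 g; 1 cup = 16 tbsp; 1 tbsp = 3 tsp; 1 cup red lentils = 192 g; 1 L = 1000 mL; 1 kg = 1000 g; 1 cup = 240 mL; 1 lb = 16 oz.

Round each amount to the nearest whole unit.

ketchup: 3 cup; firm tofu: 907 g; red lentils: 27 g

Scaling factor: 16/12 = 4/3.
ketchup: 0.5 L × 4/3 × 1000 mL/L ÷ 240 mL/cup ≈ 3 cup
firm tofu: 1.5 lb × 4/3 × 16 oz/lb × 28.35 g/oz ≈ 907 g
red lentils: (1 tbsp + 2 tsp = 5/3 tbsp) × 4/3 ÷ 16 tbsp/cup × 192 g/cup ≈ 27 g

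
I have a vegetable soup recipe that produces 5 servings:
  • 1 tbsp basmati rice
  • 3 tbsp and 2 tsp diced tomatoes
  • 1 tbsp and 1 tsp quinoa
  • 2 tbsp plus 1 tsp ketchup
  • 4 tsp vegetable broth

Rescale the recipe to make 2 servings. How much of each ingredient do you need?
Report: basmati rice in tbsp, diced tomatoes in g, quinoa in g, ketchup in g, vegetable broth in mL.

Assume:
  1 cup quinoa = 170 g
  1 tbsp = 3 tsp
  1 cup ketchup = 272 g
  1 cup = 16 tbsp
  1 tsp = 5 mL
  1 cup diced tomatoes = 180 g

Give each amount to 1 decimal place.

Scaling factor: 2/5 = 0.4.
basmati rice: 1 tbsp × 2/5 = 0.4 tbsp
diced tomatoes: (3 tbsp + 2 tsp = 11/3 tbsp) × 2/5 ÷ 16 tbsp/cup × 180 g/cup = 16.5 g
quinoa: (1 tbsp + 1 tsp = 4/3 tbsp) × 2/5 ÷ 16 tbsp/cup × 170 g/cup ≈ 5.7 g
ketchup: (2 tbsp + 1 tsp = 7/3 tbsp) × 2/5 ÷ 16 tbsp/cup × 272 g/cup ≈ 15.9 g
vegetable broth: 4 tsp × 2/5 × 5 mL/tsp = 8.0 mL

basmati rice: 0.4 tbsp; diced tomatoes: 16.5 g; quinoa: 5.7 g; ketchup: 15.9 g; vegetable broth: 8.0 mL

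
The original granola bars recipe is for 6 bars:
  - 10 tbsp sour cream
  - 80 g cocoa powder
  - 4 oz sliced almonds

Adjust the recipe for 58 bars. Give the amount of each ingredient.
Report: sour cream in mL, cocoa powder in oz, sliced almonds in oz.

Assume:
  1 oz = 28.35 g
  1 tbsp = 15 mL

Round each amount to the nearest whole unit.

sour cream: 1450 mL; cocoa powder: 27 oz; sliced almonds: 39 oz

Scaling factor: 58/6 = 29/3.
sour cream: 10 tbsp × 29/3 × 15 mL/tbsp = 1450 mL
cocoa powder: 80 g × 29/3 ÷ 28.35 g/oz ≈ 27 oz
sliced almonds: 4 oz × 29/3 ≈ 39 oz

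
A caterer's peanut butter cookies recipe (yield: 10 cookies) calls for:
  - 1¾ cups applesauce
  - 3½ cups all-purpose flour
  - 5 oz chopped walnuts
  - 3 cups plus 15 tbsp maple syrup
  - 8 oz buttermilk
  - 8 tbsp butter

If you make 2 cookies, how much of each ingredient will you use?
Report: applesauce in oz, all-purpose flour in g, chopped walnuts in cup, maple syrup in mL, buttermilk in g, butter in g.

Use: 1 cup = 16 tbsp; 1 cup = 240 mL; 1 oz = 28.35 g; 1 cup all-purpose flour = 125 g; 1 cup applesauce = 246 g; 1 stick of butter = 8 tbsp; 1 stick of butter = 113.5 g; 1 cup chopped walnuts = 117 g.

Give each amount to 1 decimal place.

applesauce: 3.0 oz; all-purpose flour: 87.5 g; chopped walnuts: 0.2 cup; maple syrup: 189.0 mL; buttermilk: 45.4 g; butter: 22.7 g

Scaling factor: 2/10 = 1/5 = 0.2.
applesauce: 1.75 cup × 1/5 × 246 g/cup ÷ 28.35 g/oz ≈ 3.0 oz
all-purpose flour: 3.5 cup × 1/5 × 125 g/cup = 87.5 g
chopped walnuts: 5 oz × 1/5 × 28.35 g/oz ÷ 117 g/cup ≈ 0.2 cup
maple syrup: (3 cup + 15 tbsp = 3.9375 cup) × 1/5 × 240 mL/cup = 189.0 mL
buttermilk: 8 oz × 1/5 × 28.35 g/oz ≈ 45.4 g
butter: 8 tbsp × 1/5 ÷ 8 tbsp/stick × 113.5 g/stick = 22.7 g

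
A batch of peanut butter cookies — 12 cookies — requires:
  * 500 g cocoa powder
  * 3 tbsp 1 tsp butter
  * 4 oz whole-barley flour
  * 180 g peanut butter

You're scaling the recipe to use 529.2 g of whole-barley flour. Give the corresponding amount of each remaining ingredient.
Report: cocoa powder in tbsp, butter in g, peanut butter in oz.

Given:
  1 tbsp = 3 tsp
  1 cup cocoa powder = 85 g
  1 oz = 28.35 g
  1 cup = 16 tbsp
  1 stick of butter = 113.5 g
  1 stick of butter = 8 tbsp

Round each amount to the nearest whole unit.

The original recipe has 113.4 g of whole-barley flour, so the scaling factor is 529.2 ÷ 113.4 = 14/3.
cocoa powder: 500 g × 14/3 ÷ 85 g/cup × 16 tbsp/cup ≈ 439 tbsp
butter: (3 tbsp + 1 tsp = 10/3 tbsp) × 14/3 ÷ 8 tbsp/stick × 113.5 g/stick ≈ 221 g
peanut butter: 180 g × 14/3 ÷ 28.35 g/oz ≈ 30 oz

cocoa powder: 439 tbsp; butter: 221 g; peanut butter: 30 oz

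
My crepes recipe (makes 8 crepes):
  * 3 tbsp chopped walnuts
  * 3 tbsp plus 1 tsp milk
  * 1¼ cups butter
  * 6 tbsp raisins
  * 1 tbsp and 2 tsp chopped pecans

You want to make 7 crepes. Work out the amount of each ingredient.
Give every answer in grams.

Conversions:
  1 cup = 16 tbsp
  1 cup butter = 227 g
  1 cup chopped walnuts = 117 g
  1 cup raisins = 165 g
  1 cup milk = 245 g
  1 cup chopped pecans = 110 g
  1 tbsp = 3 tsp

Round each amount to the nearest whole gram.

chopped walnuts: 19 g; milk: 45 g; butter: 248 g; raisins: 54 g; chopped pecans: 10 g

Scaling factor: 7/8 = 0.875.
chopped walnuts: 3 tbsp × 7/8 ÷ 16 tbsp/cup × 117 g/cup ≈ 19 g
milk: (3 tbsp + 1 tsp = 10/3 tbsp) × 7/8 ÷ 16 tbsp/cup × 245 g/cup ≈ 45 g
butter: 1.25 cup × 7/8 × 227 g/cup ≈ 248 g
raisins: 6 tbsp × 7/8 ÷ 16 tbsp/cup × 165 g/cup ≈ 54 g
chopped pecans: (1 tbsp + 2 tsp = 5/3 tbsp) × 7/8 ÷ 16 tbsp/cup × 110 g/cup ≈ 10 g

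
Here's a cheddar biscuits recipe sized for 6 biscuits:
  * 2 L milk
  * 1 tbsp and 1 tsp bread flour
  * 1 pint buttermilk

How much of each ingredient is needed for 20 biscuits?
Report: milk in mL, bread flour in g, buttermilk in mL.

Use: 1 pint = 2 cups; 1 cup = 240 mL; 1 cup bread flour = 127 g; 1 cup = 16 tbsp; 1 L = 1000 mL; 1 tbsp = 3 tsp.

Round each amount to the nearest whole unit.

milk: 6667 mL; bread flour: 35 g; buttermilk: 1600 mL

Scaling factor: 20/6 = 10/3.
milk: 2 L × 10/3 × 1000 mL/L ≈ 6667 mL
bread flour: (1 tbsp + 1 tsp = 4/3 tbsp) × 10/3 ÷ 16 tbsp/cup × 127 g/cup ≈ 35 g
buttermilk: 1 pint × 10/3 × 2 cup/pint × 240 mL/cup = 1600 mL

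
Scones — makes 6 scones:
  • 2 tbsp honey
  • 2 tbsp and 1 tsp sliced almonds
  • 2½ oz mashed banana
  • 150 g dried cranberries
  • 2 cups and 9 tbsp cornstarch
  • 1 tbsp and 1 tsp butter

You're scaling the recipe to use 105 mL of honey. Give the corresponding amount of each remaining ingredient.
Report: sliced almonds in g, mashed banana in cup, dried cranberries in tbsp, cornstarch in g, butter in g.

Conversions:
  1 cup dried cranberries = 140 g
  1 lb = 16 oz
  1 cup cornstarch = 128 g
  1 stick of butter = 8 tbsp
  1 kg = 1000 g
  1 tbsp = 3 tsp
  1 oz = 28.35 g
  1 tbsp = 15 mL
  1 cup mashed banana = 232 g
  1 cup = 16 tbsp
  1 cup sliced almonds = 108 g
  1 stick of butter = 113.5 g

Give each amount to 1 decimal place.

sliced almonds: 55.1 g; mashed banana: 1.1 cup; dried cranberries: 60.0 tbsp; cornstarch: 1148.0 g; butter: 66.2 g

The original recipe has 30 mL of honey, so the scaling factor is 105 ÷ 30 = 7/2 = 3.5.
sliced almonds: (2 tbsp + 1 tsp = 7/3 tbsp) × 7/2 ÷ 16 tbsp/cup × 108 g/cup ≈ 55.1 g
mashed banana: 2.5 oz × 7/2 × 28.35 g/oz ÷ 232 g/cup ≈ 1.1 cup
dried cranberries: 150 g × 7/2 ÷ 140 g/cup × 16 tbsp/cup = 60.0 tbsp
cornstarch: (2 cup + 9 tbsp = 2.5625 cup) × 7/2 × 128 g/cup = 1148.0 g
butter: (1 tbsp + 1 tsp = 4/3 tbsp) × 7/2 ÷ 8 tbsp/stick × 113.5 g/stick ≈ 66.2 g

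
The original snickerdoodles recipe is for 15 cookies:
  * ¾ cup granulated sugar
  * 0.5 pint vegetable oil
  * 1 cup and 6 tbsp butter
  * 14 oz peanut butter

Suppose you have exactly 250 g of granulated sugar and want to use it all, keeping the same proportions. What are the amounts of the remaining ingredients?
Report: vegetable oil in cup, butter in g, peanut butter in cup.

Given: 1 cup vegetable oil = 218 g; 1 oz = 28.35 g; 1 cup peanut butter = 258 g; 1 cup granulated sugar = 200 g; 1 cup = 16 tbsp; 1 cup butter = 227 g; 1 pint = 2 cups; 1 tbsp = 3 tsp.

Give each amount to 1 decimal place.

The original recipe has 150 g of granulated sugar, so the scaling factor is 250 ÷ 150 = 5/3.
vegetable oil: 0.5 pint × 5/3 × 2 cup/pint ≈ 1.7 cup
butter: (1 cup + 6 tbsp = 1.375 cup) × 5/3 × 227 g/cup ≈ 520.2 g
peanut butter: 14 oz × 5/3 × 28.35 g/oz ÷ 258 g/cup ≈ 2.6 cup

vegetable oil: 1.7 cup; butter: 520.2 g; peanut butter: 2.6 cup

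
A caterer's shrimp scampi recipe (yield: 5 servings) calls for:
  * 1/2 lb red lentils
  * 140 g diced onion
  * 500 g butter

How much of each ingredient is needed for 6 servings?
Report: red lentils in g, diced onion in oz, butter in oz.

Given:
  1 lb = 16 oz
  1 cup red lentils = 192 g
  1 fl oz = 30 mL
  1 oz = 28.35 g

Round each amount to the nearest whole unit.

red lentils: 272 g; diced onion: 6 oz; butter: 21 oz

Scaling factor: 6/5 = 1.2.
red lentils: 0.5 lb × 6/5 × 16 oz/lb × 28.35 g/oz ≈ 272 g
diced onion: 140 g × 6/5 ÷ 28.35 g/oz ≈ 6 oz
butter: 500 g × 6/5 ÷ 28.35 g/oz ≈ 21 oz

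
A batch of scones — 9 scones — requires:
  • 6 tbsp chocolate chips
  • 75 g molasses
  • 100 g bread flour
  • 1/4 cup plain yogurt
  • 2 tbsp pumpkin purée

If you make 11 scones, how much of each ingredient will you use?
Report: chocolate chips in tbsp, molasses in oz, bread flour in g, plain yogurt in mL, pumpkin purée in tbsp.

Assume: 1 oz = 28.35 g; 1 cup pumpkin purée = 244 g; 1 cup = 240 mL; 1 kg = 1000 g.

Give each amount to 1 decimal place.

Scaling factor: 11/9.
chocolate chips: 6 tbsp × 11/9 ≈ 7.3 tbsp
molasses: 75 g × 11/9 ÷ 28.35 g/oz ≈ 3.2 oz
bread flour: 100 g × 11/9 ≈ 122.2 g
plain yogurt: 0.25 cup × 11/9 × 240 mL/cup ≈ 73.3 mL
pumpkin purée: 2 tbsp × 11/9 ≈ 2.4 tbsp

chocolate chips: 7.3 tbsp; molasses: 3.2 oz; bread flour: 122.2 g; plain yogurt: 73.3 mL; pumpkin purée: 2.4 tbsp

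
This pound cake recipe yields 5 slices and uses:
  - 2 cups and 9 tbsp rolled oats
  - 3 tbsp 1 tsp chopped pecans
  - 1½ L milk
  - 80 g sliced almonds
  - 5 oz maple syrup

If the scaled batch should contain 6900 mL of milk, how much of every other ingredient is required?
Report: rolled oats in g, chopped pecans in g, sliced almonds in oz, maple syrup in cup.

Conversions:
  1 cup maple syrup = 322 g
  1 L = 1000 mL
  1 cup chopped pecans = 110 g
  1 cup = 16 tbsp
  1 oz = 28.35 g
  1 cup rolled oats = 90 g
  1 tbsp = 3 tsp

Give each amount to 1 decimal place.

The original recipe has 1500 mL of milk, so the scaling factor is 6900 ÷ 1500 = 23/5 = 4.6.
rolled oats: (2 cup + 9 tbsp = 2.5625 cup) × 23/5 × 90 g/cup ≈ 1060.9 g
chopped pecans: (3 tbsp + 1 tsp = 10/3 tbsp) × 23/5 ÷ 16 tbsp/cup × 110 g/cup ≈ 105.4 g
sliced almonds: 80 g × 23/5 ÷ 28.35 g/oz ≈ 13.0 oz
maple syrup: 5 oz × 23/5 × 28.35 g/oz ÷ 322 g/cup ≈ 2.0 cup

rolled oats: 1060.9 g; chopped pecans: 105.4 g; sliced almonds: 13.0 oz; maple syrup: 2.0 cup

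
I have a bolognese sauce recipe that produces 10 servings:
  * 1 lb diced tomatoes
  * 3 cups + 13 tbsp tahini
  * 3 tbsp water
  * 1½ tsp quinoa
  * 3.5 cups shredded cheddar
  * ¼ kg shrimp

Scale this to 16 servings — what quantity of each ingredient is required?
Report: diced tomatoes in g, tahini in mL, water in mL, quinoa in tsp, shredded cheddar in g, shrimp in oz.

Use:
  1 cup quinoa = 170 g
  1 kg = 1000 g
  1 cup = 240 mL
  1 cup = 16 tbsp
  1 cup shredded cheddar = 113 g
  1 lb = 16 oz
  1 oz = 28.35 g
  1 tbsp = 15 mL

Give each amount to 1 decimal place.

Scaling factor: 16/10 = 8/5 = 1.6.
diced tomatoes: 1 lb × 8/5 × 16 oz/lb × 28.35 g/oz ≈ 725.8 g
tahini: (3 cup + 13 tbsp = 3.8125 cup) × 8/5 × 240 mL/cup = 1464.0 mL
water: 3 tbsp × 8/5 × 15 mL/tbsp = 72.0 mL
quinoa: 1.5 tsp × 8/5 = 2.4 tsp
shredded cheddar: 3.5 cup × 8/5 × 113 g/cup = 632.8 g
shrimp: 0.25 kg × 8/5 × 1000 g/kg ÷ 28.35 g/oz ≈ 14.1 oz

diced tomatoes: 725.8 g; tahini: 1464.0 mL; water: 72.0 mL; quinoa: 2.4 tsp; shredded cheddar: 632.8 g; shrimp: 14.1 oz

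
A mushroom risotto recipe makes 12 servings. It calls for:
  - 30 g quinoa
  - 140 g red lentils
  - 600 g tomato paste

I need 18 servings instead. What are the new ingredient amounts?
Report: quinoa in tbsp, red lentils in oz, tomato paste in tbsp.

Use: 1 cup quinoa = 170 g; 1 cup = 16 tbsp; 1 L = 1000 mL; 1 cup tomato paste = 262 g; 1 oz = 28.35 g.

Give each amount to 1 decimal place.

Scaling factor: 18/12 = 3/2 = 1.5.
quinoa: 30 g × 3/2 ÷ 170 g/cup × 16 tbsp/cup ≈ 4.2 tbsp
red lentils: 140 g × 3/2 ÷ 28.35 g/oz ≈ 7.4 oz
tomato paste: 600 g × 3/2 ÷ 262 g/cup × 16 tbsp/cup ≈ 55.0 tbsp

quinoa: 4.2 tbsp; red lentils: 7.4 oz; tomato paste: 55.0 tbsp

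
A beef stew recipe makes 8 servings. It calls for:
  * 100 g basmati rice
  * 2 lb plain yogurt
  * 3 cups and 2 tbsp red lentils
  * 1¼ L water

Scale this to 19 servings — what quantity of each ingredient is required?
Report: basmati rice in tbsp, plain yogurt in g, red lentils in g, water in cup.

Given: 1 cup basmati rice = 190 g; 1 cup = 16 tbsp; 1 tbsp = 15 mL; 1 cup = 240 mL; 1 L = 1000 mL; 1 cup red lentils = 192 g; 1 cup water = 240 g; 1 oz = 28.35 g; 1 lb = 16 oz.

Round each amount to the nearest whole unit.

basmati rice: 20 tbsp; plain yogurt: 2155 g; red lentils: 1425 g; water: 12 cup

Scaling factor: 19/8 = 2.375.
basmati rice: 100 g × 19/8 ÷ 190 g/cup × 16 tbsp/cup = 20 tbsp
plain yogurt: 2 lb × 19/8 × 16 oz/lb × 28.35 g/oz ≈ 2155 g
red lentils: (3 cup + 2 tbsp = 3.125 cup) × 19/8 × 192 g/cup = 1425 g
water: 1.25 L × 19/8 × 1000 mL/L ÷ 240 mL/cup ≈ 12 cup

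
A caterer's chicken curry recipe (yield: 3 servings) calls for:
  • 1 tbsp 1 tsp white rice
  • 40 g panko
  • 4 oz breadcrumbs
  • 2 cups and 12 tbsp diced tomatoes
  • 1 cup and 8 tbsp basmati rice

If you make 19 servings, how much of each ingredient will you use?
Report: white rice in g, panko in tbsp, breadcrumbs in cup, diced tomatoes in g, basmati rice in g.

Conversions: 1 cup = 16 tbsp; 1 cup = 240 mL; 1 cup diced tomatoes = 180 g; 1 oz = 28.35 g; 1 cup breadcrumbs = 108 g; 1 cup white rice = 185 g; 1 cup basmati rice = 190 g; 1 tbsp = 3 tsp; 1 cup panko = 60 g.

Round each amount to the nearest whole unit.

white rice: 98 g; panko: 68 tbsp; breadcrumbs: 7 cup; diced tomatoes: 3135 g; basmati rice: 1805 g

Scaling factor: 19/3.
white rice: (1 tbsp + 1 tsp = 4/3 tbsp) × 19/3 ÷ 16 tbsp/cup × 185 g/cup ≈ 98 g
panko: 40 g × 19/3 ÷ 60 g/cup × 16 tbsp/cup ≈ 68 tbsp
breadcrumbs: 4 oz × 19/3 × 28.35 g/oz ÷ 108 g/cup ≈ 7 cup
diced tomatoes: (2 cup + 12 tbsp = 2.75 cup) × 19/3 × 180 g/cup = 3135 g
basmati rice: (1 cup + 8 tbsp = 1.5 cup) × 19/3 × 190 g/cup = 1805 g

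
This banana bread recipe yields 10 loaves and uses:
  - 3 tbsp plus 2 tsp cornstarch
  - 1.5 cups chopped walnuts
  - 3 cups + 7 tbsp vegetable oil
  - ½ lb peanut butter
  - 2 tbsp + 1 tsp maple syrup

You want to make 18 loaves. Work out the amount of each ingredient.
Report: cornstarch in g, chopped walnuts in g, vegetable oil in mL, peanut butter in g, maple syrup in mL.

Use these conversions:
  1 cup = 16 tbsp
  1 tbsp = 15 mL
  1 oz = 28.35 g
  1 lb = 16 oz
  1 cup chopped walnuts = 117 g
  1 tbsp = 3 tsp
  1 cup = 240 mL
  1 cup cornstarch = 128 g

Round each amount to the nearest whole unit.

cornstarch: 53 g; chopped walnuts: 316 g; vegetable oil: 1485 mL; peanut butter: 408 g; maple syrup: 63 mL

Scaling factor: 18/10 = 9/5 = 1.8.
cornstarch: (3 tbsp + 2 tsp = 11/3 tbsp) × 9/5 ÷ 16 tbsp/cup × 128 g/cup ≈ 53 g
chopped walnuts: 1.5 cup × 9/5 × 117 g/cup ≈ 316 g
vegetable oil: (3 cup + 7 tbsp = 3.4375 cup) × 9/5 × 240 mL/cup = 1485 mL
peanut butter: 0.5 lb × 9/5 × 16 oz/lb × 28.35 g/oz ≈ 408 g
maple syrup: (2 tbsp + 1 tsp = 7/3 tbsp) × 9/5 × 15 mL/tbsp = 63 mL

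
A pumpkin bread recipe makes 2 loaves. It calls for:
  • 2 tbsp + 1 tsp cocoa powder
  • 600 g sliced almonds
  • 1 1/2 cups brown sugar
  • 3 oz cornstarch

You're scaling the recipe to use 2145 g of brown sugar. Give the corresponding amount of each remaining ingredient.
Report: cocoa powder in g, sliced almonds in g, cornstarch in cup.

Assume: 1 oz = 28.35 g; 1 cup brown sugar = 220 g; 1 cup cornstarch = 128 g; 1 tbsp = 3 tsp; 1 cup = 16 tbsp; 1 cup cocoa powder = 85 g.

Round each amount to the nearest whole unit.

The original recipe has 330 g of brown sugar, so the scaling factor is 2145 ÷ 330 = 13/2 = 6.5.
cocoa powder: (2 tbsp + 1 tsp = 7/3 tbsp) × 13/2 ÷ 16 tbsp/cup × 85 g/cup ≈ 81 g
sliced almonds: 600 g × 13/2 = 3900 g
cornstarch: 3 oz × 13/2 × 28.35 g/oz ÷ 128 g/cup ≈ 4 cup

cocoa powder: 81 g; sliced almonds: 3900 g; cornstarch: 4 cup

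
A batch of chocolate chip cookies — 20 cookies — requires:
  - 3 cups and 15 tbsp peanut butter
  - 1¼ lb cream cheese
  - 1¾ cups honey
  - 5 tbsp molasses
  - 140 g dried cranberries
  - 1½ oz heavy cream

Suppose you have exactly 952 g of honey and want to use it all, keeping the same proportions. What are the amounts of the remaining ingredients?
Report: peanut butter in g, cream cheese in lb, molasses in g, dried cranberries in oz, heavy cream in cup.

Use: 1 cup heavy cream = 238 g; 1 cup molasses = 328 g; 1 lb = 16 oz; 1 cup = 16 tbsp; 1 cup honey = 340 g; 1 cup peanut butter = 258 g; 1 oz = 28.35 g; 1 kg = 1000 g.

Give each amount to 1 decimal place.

The original recipe has 595 g of honey, so the scaling factor is 952 ÷ 595 = 8/5 = 1.6.
peanut butter: (3 cup + 15 tbsp = 3.9375 cup) × 8/5 × 258 g/cup = 1625.4 g
cream cheese: 1.25 lb × 8/5 = 2.0 lb
molasses: 5 tbsp × 8/5 ÷ 16 tbsp/cup × 328 g/cup = 164.0 g
dried cranberries: 140 g × 8/5 ÷ 28.35 g/oz ≈ 7.9 oz
heavy cream: 1.5 oz × 8/5 × 28.35 g/oz ÷ 238 g/cup ≈ 0.3 cup

peanut butter: 1625.4 g; cream cheese: 2.0 lb; molasses: 164.0 g; dried cranberries: 7.9 oz; heavy cream: 0.3 cup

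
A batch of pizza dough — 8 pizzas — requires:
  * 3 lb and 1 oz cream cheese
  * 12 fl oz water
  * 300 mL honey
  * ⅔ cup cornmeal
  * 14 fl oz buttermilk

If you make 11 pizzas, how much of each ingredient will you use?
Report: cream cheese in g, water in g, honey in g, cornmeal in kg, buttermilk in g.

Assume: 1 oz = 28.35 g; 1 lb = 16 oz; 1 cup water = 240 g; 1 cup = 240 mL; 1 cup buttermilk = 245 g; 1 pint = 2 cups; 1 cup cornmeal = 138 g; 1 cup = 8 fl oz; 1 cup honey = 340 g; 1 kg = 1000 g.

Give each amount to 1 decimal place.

cream cheese: 1910.1 g; water: 495.0 g; honey: 584.4 g; cornmeal: 0.1 kg; buttermilk: 589.5 g

Scaling factor: 11/8 = 1.375.
cream cheese: (3 lb + 1 oz = 3.0625 lb) × 11/8 × 16 oz/lb × 28.35 g/oz ≈ 1910.1 g
water: 12 fl oz × 11/8 ÷ 8 fl oz/cup × 240 g/cup = 495.0 g
honey: 300 mL × 11/8 ÷ 240 mL/cup × 340 g/cup ≈ 584.4 g
cornmeal: 2/3 cup × 11/8 × 138 g/cup ÷ 1000 g/kg ≈ 0.1 kg
buttermilk: 14 fl oz × 11/8 ÷ 8 fl oz/cup × 245 g/cup ≈ 589.5 g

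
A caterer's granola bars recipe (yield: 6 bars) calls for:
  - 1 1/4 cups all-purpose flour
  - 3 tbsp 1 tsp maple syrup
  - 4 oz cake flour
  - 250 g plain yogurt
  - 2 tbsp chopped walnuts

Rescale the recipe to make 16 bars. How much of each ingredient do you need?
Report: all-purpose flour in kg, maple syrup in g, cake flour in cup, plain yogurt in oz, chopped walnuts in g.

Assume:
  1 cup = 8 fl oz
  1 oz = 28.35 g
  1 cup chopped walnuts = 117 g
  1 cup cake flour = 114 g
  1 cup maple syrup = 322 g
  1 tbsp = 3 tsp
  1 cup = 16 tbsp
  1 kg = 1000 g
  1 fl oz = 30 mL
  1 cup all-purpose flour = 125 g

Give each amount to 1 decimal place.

all-purpose flour: 0.4 kg; maple syrup: 178.9 g; cake flour: 2.7 cup; plain yogurt: 23.5 oz; chopped walnuts: 39.0 g

Scaling factor: 16/6 = 8/3.
all-purpose flour: 1.25 cup × 8/3 × 125 g/cup ÷ 1000 g/kg ≈ 0.4 kg
maple syrup: (3 tbsp + 1 tsp = 10/3 tbsp) × 8/3 ÷ 16 tbsp/cup × 322 g/cup ≈ 178.9 g
cake flour: 4 oz × 8/3 × 28.35 g/oz ÷ 114 g/cup ≈ 2.7 cup
plain yogurt: 250 g × 8/3 ÷ 28.35 g/oz ≈ 23.5 oz
chopped walnuts: 2 tbsp × 8/3 ÷ 16 tbsp/cup × 117 g/cup = 39.0 g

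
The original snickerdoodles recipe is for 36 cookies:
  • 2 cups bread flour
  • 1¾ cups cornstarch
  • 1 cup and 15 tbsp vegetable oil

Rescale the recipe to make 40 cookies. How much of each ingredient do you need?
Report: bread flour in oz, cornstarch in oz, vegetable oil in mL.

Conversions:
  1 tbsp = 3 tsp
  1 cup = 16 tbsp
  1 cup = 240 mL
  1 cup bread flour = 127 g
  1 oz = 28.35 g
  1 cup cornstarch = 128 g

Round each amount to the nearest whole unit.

bread flour: 10 oz; cornstarch: 9 oz; vegetable oil: 517 mL

Scaling factor: 40/36 = 10/9.
bread flour: 2 cup × 10/9 × 127 g/cup ÷ 28.35 g/oz ≈ 10 oz
cornstarch: 1.75 cup × 10/9 × 128 g/cup ÷ 28.35 g/oz ≈ 9 oz
vegetable oil: (1 cup + 15 tbsp = 1.9375 cup) × 10/9 × 240 mL/cup ≈ 517 mL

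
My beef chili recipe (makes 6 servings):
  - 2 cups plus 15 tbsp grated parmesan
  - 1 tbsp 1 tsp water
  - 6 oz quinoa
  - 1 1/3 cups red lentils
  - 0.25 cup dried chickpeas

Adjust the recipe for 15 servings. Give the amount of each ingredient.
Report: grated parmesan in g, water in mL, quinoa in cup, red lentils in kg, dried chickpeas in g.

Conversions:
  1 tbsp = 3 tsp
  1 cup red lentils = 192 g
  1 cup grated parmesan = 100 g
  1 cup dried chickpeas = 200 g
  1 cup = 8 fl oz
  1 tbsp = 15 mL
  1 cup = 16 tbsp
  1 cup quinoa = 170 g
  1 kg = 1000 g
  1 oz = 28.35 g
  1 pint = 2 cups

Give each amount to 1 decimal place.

grated parmesan: 734.4 g; water: 50.0 mL; quinoa: 2.5 cup; red lentils: 0.6 kg; dried chickpeas: 125.0 g

Scaling factor: 15/6 = 5/2 = 2.5.
grated parmesan: (2 cup + 15 tbsp = 2.9375 cup) × 5/2 × 100 g/cup ≈ 734.4 g
water: (1 tbsp + 1 tsp = 4/3 tbsp) × 5/2 × 15 mL/tbsp = 50.0 mL
quinoa: 6 oz × 5/2 × 28.35 g/oz ÷ 170 g/cup ≈ 2.5 cup
red lentils: 4/3 cup × 5/2 × 192 g/cup ÷ 1000 g/kg ≈ 0.6 kg
dried chickpeas: 0.25 cup × 5/2 × 200 g/cup = 125.0 g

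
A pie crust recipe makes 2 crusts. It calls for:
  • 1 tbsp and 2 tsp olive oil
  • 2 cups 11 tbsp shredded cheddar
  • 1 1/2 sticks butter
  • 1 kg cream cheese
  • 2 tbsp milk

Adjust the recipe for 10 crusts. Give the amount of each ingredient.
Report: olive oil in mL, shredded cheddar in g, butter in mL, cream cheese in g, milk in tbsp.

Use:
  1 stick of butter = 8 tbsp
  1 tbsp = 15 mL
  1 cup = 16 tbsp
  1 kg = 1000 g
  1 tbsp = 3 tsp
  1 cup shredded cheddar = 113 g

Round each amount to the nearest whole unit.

Scaling factor: 10/2 = 5.
olive oil: (1 tbsp + 2 tsp = 5/3 tbsp) × 5 × 15 mL/tbsp = 125 mL
shredded cheddar: (2 cup + 11 tbsp = 2.6875 cup) × 5 × 113 g/cup ≈ 1518 g
butter: 1.5 stick × 5 × 8 tbsp/stick × 15 mL/tbsp = 900 mL
cream cheese: 1 kg × 5 × 1000 g/kg = 5000 g
milk: 2 tbsp × 5 = 10 tbsp

olive oil: 125 mL; shredded cheddar: 1518 g; butter: 900 mL; cream cheese: 5000 g; milk: 10 tbsp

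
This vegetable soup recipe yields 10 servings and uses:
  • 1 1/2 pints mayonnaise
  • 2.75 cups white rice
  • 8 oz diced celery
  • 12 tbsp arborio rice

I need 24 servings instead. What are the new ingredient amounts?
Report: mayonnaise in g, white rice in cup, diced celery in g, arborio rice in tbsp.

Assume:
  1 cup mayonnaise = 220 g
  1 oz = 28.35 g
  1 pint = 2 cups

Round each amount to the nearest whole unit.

mayonnaise: 1584 g; white rice: 7 cup; diced celery: 544 g; arborio rice: 29 tbsp

Scaling factor: 24/10 = 12/5 = 2.4.
mayonnaise: 1.5 pint × 12/5 × 2 cup/pint × 220 g/cup = 1584 g
white rice: 2.75 cup × 12/5 ≈ 7 cup
diced celery: 8 oz × 12/5 × 28.35 g/oz ≈ 544 g
arborio rice: 12 tbsp × 12/5 ≈ 29 tbsp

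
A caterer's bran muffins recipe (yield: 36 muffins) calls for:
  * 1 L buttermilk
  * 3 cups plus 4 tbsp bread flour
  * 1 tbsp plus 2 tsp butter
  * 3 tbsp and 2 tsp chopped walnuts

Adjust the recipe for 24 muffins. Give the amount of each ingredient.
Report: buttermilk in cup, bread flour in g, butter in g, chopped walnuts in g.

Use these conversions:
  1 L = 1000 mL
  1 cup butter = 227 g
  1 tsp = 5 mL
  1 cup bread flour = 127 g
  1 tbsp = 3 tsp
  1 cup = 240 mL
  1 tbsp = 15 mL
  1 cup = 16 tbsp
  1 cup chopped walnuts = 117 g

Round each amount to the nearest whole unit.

Scaling factor: 24/36 = 2/3.
buttermilk: 1 L × 2/3 × 1000 mL/L ÷ 240 mL/cup ≈ 3 cup
bread flour: (3 cup + 4 tbsp = 3.25 cup) × 2/3 × 127 g/cup ≈ 275 g
butter: (1 tbsp + 2 tsp = 5/3 tbsp) × 2/3 ÷ 16 tbsp/cup × 227 g/cup ≈ 16 g
chopped walnuts: (3 tbsp + 2 tsp = 11/3 tbsp) × 2/3 ÷ 16 tbsp/cup × 117 g/cup ≈ 18 g

buttermilk: 3 cup; bread flour: 275 g; butter: 16 g; chopped walnuts: 18 g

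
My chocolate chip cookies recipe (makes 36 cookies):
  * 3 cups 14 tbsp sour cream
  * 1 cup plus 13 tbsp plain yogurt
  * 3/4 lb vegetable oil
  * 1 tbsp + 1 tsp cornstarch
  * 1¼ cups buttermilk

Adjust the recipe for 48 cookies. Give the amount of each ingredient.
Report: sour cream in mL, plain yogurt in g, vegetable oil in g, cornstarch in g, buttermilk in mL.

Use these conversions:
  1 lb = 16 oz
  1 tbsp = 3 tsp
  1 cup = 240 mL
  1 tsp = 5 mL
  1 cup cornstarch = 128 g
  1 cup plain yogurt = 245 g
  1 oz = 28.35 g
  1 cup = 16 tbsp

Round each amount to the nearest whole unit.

sour cream: 1240 mL; plain yogurt: 592 g; vegetable oil: 454 g; cornstarch: 14 g; buttermilk: 400 mL

Scaling factor: 48/36 = 4/3.
sour cream: (3 cup + 14 tbsp = 3.875 cup) × 4/3 × 240 mL/cup = 1240 mL
plain yogurt: (1 cup + 13 tbsp = 1.8125 cup) × 4/3 × 245 g/cup ≈ 592 g
vegetable oil: 0.75 lb × 4/3 × 16 oz/lb × 28.35 g/oz ≈ 454 g
cornstarch: (1 tbsp + 1 tsp = 4/3 tbsp) × 4/3 ÷ 16 tbsp/cup × 128 g/cup ≈ 14 g
buttermilk: 1.25 cup × 4/3 × 240 mL/cup = 400 mL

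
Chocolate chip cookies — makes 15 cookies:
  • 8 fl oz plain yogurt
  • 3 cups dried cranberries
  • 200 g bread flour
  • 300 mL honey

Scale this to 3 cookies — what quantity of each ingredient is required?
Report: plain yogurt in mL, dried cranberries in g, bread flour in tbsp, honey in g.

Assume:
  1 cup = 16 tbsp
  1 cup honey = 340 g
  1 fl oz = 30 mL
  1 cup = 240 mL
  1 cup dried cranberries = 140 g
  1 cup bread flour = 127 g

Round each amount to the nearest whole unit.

Scaling factor: 3/15 = 1/5 = 0.2.
plain yogurt: 8 fl oz × 1/5 × 30 mL/fl oz = 48 mL
dried cranberries: 3 cup × 1/5 × 140 g/cup = 84 g
bread flour: 200 g × 1/5 ÷ 127 g/cup × 16 tbsp/cup ≈ 5 tbsp
honey: 300 mL × 1/5 ÷ 240 mL/cup × 340 g/cup = 85 g

plain yogurt: 48 mL; dried cranberries: 84 g; bread flour: 5 tbsp; honey: 85 g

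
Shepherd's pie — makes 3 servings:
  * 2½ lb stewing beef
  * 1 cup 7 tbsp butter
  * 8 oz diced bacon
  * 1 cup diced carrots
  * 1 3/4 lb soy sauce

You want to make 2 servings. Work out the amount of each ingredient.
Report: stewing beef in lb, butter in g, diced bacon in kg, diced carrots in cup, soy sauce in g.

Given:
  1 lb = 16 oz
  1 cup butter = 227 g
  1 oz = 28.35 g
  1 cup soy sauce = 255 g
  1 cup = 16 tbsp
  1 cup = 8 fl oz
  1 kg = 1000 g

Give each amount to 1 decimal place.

Scaling factor: 2/3.
stewing beef: 2.5 lb × 2/3 ≈ 1.7 lb
butter: (1 cup + 7 tbsp = 1.4375 cup) × 2/3 × 227 g/cup ≈ 217.5 g
diced bacon: 8 oz × 2/3 × 28.35 g/oz ÷ 1000 g/kg ≈ 0.2 kg
diced carrots: 1 cup × 2/3 ≈ 0.7 cup
soy sauce: 1.75 lb × 2/3 × 16 oz/lb × 28.35 g/oz = 529.2 g

stewing beef: 1.7 lb; butter: 217.5 g; diced bacon: 0.2 kg; diced carrots: 0.7 cup; soy sauce: 529.2 g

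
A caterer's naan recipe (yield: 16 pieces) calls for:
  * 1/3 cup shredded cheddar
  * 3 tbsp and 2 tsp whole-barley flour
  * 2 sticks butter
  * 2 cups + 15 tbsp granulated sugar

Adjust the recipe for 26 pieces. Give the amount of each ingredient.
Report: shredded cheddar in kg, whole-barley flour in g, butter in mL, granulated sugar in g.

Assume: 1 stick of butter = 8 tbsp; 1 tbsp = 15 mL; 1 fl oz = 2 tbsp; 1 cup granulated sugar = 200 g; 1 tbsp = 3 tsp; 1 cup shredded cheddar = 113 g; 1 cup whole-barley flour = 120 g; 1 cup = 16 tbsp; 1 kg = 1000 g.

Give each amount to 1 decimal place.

Scaling factor: 26/16 = 13/8 = 1.625.
shredded cheddar: 1/3 cup × 13/8 × 113 g/cup ÷ 1000 g/kg ≈ 0.1 kg
whole-barley flour: (3 tbsp + 2 tsp = 11/3 tbsp) × 13/8 ÷ 16 tbsp/cup × 120 g/cup ≈ 44.7 g
butter: 2 stick × 13/8 × 8 tbsp/stick × 15 mL/tbsp = 390.0 mL
granulated sugar: (2 cup + 15 tbsp = 2.9375 cup) × 13/8 × 200 g/cup ≈ 954.7 g

shredded cheddar: 0.1 kg; whole-barley flour: 44.7 g; butter: 390.0 mL; granulated sugar: 954.7 g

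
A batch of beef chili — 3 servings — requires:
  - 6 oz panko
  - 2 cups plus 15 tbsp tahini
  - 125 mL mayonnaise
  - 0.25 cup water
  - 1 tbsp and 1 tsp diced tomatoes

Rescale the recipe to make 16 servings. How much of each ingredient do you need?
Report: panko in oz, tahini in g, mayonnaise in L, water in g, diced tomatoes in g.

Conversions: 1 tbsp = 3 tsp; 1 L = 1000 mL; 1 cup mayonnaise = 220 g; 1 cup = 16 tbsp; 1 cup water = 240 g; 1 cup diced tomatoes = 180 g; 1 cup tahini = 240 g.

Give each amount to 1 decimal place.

Scaling factor: 16/3.
panko: 6 oz × 16/3 = 32.0 oz
tahini: (2 cup + 15 tbsp = 2.9375 cup) × 16/3 × 240 g/cup = 3760.0 g
mayonnaise: 125 mL × 16/3 ÷ 1000 mL/L ≈ 0.7 L
water: 0.25 cup × 16/3 × 240 g/cup = 320.0 g
diced tomatoes: (1 tbsp + 1 tsp = 4/3 tbsp) × 16/3 ÷ 16 tbsp/cup × 180 g/cup = 80.0 g

panko: 32.0 oz; tahini: 3760.0 g; mayonnaise: 0.7 L; water: 320.0 g; diced tomatoes: 80.0 g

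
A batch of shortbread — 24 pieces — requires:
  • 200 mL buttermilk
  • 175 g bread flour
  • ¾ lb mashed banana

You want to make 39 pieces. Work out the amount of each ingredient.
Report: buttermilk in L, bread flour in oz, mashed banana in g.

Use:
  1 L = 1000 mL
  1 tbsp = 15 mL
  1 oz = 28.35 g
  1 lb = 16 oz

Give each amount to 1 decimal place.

Scaling factor: 39/24 = 13/8 = 1.625.
buttermilk: 200 mL × 13/8 ÷ 1000 mL/L ≈ 0.3 L
bread flour: 175 g × 13/8 ÷ 28.35 g/oz ≈ 10.0 oz
mashed banana: 0.75 lb × 13/8 × 16 oz/lb × 28.35 g/oz ≈ 552.8 g

buttermilk: 0.3 L; bread flour: 10.0 oz; mashed banana: 552.8 g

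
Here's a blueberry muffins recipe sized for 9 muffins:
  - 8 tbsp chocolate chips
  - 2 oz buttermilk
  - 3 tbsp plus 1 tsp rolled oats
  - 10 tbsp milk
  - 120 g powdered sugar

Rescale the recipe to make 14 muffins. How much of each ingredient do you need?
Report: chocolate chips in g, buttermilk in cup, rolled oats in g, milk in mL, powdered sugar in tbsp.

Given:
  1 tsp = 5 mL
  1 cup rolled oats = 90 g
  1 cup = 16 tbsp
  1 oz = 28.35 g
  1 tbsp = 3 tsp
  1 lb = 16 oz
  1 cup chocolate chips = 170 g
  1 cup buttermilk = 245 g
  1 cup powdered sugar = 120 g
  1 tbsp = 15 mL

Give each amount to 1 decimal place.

Scaling factor: 14/9.
chocolate chips: 8 tbsp × 14/9 ÷ 16 tbsp/cup × 170 g/cup ≈ 132.2 g
buttermilk: 2 oz × 14/9 × 28.35 g/oz ÷ 245 g/cup ≈ 0.4 cup
rolled oats: (3 tbsp + 1 tsp = 10/3 tbsp) × 14/9 ÷ 16 tbsp/cup × 90 g/cup ≈ 29.2 g
milk: 10 tbsp × 14/9 × 15 mL/tbsp ≈ 233.3 mL
powdered sugar: 120 g × 14/9 ÷ 120 g/cup × 16 tbsp/cup ≈ 24.9 tbsp

chocolate chips: 132.2 g; buttermilk: 0.4 cup; rolled oats: 29.2 g; milk: 233.3 mL; powdered sugar: 24.9 tbsp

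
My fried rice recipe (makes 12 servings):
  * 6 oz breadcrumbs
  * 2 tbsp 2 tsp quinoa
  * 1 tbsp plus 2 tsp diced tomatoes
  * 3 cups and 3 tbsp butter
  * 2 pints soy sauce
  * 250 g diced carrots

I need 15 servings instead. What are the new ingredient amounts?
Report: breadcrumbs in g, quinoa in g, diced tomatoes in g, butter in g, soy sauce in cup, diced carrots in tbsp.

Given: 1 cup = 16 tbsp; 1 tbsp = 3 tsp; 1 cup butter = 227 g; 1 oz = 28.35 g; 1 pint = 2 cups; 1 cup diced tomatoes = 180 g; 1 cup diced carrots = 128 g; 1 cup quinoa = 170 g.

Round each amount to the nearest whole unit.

Scaling factor: 15/12 = 5/4 = 1.25.
breadcrumbs: 6 oz × 5/4 × 28.35 g/oz ≈ 213 g
quinoa: (2 tbsp + 2 tsp = 8/3 tbsp) × 5/4 ÷ 16 tbsp/cup × 170 g/cup ≈ 35 g
diced tomatoes: (1 tbsp + 2 tsp = 5/3 tbsp) × 5/4 ÷ 16 tbsp/cup × 180 g/cup ≈ 23 g
butter: (3 cup + 3 tbsp = 3.1875 cup) × 5/4 × 227 g/cup ≈ 904 g
soy sauce: 2 pint × 5/4 × 2 cup/pint = 5 cup
diced carrots: 250 g × 5/4 ÷ 128 g/cup × 16 tbsp/cup ≈ 39 tbsp

breadcrumbs: 213 g; quinoa: 35 g; diced tomatoes: 23 g; butter: 904 g; soy sauce: 5 cup; diced carrots: 39 tbsp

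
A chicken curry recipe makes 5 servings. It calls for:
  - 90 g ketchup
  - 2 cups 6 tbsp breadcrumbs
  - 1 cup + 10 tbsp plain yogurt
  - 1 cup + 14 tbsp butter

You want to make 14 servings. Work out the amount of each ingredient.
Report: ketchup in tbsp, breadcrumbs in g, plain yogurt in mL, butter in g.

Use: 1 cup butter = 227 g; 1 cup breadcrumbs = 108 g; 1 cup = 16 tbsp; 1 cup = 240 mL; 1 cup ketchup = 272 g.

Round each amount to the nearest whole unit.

Scaling factor: 14/5 = 2.8.
ketchup: 90 g × 14/5 ÷ 272 g/cup × 16 tbsp/cup ≈ 15 tbsp
breadcrumbs: (2 cup + 6 tbsp = 2.375 cup) × 14/5 × 108 g/cup ≈ 718 g
plain yogurt: (1 cup + 10 tbsp = 1.625 cup) × 14/5 × 240 mL/cup = 1092 mL
butter: (1 cup + 14 tbsp = 1.875 cup) × 14/5 × 227 g/cup ≈ 1192 g

ketchup: 15 tbsp; breadcrumbs: 718 g; plain yogurt: 1092 mL; butter: 1192 g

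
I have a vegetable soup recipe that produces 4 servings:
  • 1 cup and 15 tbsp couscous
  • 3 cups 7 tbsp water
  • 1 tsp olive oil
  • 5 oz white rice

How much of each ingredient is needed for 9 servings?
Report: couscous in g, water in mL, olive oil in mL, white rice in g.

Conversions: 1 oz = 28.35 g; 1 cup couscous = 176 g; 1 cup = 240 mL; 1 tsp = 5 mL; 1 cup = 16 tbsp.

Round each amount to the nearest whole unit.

couscous: 767 g; water: 1856 mL; olive oil: 11 mL; white rice: 319 g

Scaling factor: 9/4 = 2.25.
couscous: (1 cup + 15 tbsp = 1.9375 cup) × 9/4 × 176 g/cup ≈ 767 g
water: (3 cup + 7 tbsp = 3.4375 cup) × 9/4 × 240 mL/cup ≈ 1856 mL
olive oil: 1 tsp × 9/4 × 5 mL/tsp ≈ 11 mL
white rice: 5 oz × 9/4 × 28.35 g/oz ≈ 319 g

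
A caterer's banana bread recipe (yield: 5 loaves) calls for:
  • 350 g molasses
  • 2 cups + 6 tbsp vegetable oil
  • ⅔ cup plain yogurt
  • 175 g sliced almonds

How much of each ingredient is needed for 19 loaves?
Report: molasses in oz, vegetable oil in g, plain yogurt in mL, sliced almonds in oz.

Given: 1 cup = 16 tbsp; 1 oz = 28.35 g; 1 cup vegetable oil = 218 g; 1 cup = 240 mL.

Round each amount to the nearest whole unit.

Scaling factor: 19/5 = 3.8.
molasses: 350 g × 19/5 ÷ 28.35 g/oz ≈ 47 oz
vegetable oil: (2 cup + 6 tbsp = 2.375 cup) × 19/5 × 218 g/cup ≈ 1967 g
plain yogurt: 2/3 cup × 19/5 × 240 mL/cup = 608 mL
sliced almonds: 175 g × 19/5 ÷ 28.35 g/oz ≈ 23 oz

molasses: 47 oz; vegetable oil: 1967 g; plain yogurt: 608 mL; sliced almonds: 23 oz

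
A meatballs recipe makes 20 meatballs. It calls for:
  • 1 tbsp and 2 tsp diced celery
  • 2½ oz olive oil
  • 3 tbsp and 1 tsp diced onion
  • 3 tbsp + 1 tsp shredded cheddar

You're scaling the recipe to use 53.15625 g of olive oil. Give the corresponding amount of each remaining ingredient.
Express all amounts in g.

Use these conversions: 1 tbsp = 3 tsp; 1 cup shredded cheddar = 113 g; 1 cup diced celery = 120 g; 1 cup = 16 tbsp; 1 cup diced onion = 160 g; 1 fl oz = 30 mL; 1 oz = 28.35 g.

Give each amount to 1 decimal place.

diced celery: 9.4 g; diced onion: 25.0 g; shredded cheddar: 17.7 g

The original recipe has 70.875 g of olive oil, so the scaling factor is 53.15625 ÷ 70.875 = 3/4 = 0.75.
diced celery: (1 tbsp + 2 tsp = 5/3 tbsp) × 3/4 ÷ 16 tbsp/cup × 120 g/cup ≈ 9.4 g
diced onion: (3 tbsp + 1 tsp = 10/3 tbsp) × 3/4 ÷ 16 tbsp/cup × 160 g/cup = 25.0 g
shredded cheddar: (3 tbsp + 1 tsp = 10/3 tbsp) × 3/4 ÷ 16 tbsp/cup × 113 g/cup ≈ 17.7 g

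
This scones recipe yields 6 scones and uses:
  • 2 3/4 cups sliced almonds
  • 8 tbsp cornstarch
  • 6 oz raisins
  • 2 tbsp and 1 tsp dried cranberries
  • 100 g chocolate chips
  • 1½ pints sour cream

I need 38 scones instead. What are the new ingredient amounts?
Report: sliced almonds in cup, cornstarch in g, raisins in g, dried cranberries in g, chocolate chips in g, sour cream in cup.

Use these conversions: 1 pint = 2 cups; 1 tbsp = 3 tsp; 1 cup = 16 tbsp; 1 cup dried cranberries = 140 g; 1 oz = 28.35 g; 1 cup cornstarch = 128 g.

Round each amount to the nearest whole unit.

Scaling factor: 38/6 = 19/3.
sliced almonds: 2.75 cup × 19/3 ≈ 17 cup
cornstarch: 8 tbsp × 19/3 ÷ 16 tbsp/cup × 128 g/cup ≈ 405 g
raisins: 6 oz × 19/3 × 28.35 g/oz ≈ 1077 g
dried cranberries: (2 tbsp + 1 tsp = 7/3 tbsp) × 19/3 ÷ 16 tbsp/cup × 140 g/cup ≈ 129 g
chocolate chips: 100 g × 19/3 ≈ 633 g
sour cream: 1.5 pint × 19/3 × 2 cup/pint = 19 cup

sliced almonds: 17 cup; cornstarch: 405 g; raisins: 1077 g; dried cranberries: 129 g; chocolate chips: 633 g; sour cream: 19 cup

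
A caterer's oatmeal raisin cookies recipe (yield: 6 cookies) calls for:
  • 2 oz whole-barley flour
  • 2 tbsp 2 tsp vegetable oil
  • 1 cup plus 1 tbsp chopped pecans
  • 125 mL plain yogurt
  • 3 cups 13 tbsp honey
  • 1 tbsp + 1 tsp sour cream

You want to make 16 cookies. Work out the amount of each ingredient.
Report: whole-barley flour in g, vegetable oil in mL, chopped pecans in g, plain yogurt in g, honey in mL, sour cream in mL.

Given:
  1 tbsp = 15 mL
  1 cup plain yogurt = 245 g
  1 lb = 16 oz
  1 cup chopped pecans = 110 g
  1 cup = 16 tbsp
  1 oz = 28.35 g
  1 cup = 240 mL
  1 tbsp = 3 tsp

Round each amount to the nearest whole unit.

Scaling factor: 16/6 = 8/3.
whole-barley flour: 2 oz × 8/3 × 28.35 g/oz ≈ 151 g
vegetable oil: (2 tbsp + 2 tsp = 8/3 tbsp) × 8/3 × 15 mL/tbsp ≈ 107 mL
chopped pecans: (1 cup + 1 tbsp = 1.0625 cup) × 8/3 × 110 g/cup ≈ 312 g
plain yogurt: 125 mL × 8/3 ÷ 240 mL/cup × 245 g/cup ≈ 340 g
honey: (3 cup + 13 tbsp = 3.8125 cup) × 8/3 × 240 mL/cup = 2440 mL
sour cream: (1 tbsp + 1 tsp = 4/3 tbsp) × 8/3 × 15 mL/tbsp ≈ 53 mL

whole-barley flour: 151 g; vegetable oil: 107 mL; chopped pecans: 312 g; plain yogurt: 340 g; honey: 2440 mL; sour cream: 53 mL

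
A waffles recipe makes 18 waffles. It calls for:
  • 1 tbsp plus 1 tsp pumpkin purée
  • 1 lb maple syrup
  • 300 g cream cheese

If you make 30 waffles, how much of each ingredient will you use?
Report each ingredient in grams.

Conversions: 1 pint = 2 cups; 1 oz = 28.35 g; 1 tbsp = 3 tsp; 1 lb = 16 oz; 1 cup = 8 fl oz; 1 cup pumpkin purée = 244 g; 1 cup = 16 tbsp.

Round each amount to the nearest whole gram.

pumpkin purée: 34 g; maple syrup: 756 g; cream cheese: 500 g

Scaling factor: 30/18 = 5/3.
pumpkin purée: (1 tbsp + 1 tsp = 4/3 tbsp) × 5/3 ÷ 16 tbsp/cup × 244 g/cup ≈ 34 g
maple syrup: 1 lb × 5/3 × 16 oz/lb × 28.35 g/oz = 756 g
cream cheese: 300 g × 5/3 = 500 g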